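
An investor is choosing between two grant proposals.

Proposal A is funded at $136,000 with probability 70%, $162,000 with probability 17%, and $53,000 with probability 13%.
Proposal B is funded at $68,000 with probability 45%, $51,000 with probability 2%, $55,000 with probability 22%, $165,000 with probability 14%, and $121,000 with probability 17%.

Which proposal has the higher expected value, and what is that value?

Proposal A ($129,630)

Proposal A = 0.7 × 136000 + 0.17 × 162000 + 0.13 × 53000 = 95200 + 27540 + 6890 = 129630
Proposal B = 0.45 × 68000 + 0.02 × 51000 + 0.22 × 55000 + 0.14 × 165000 + 0.17 × 121000 = 30600 + 1020 + 12100 + 23100 + 20570 = 87390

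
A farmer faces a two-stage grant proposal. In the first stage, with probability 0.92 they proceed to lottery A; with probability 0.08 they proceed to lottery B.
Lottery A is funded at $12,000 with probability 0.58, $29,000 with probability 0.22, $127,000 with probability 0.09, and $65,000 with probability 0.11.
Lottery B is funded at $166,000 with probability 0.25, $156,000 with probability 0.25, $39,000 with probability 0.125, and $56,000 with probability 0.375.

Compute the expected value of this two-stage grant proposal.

EV(A) = 0.58 × 12000 + 0.22 × 29000 + 0.09 × 127000 + 0.11 × 65000 = 6960 + 6380 + 11430 + 7150 = 31920
EV(B) = 0.25 × 166000 + 0.25 × 156000 + 0.125 × 39000 + 0.375 × 56000 = 41500 + 39000 + 4875 + 21000 = 106375
Overall = 0.92 × 31920 + 0.08 × 106375 = 29366.4 + 8510 = 37876.4

$37,876.40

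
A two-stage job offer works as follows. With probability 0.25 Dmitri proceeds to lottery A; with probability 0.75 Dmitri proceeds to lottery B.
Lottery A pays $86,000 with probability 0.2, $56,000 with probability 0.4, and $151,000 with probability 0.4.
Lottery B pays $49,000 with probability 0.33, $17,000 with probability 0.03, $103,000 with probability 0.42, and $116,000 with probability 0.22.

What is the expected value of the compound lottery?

$89,095

EV(A) = 0.2 × 86000 + 0.4 × 56000 + 0.4 × 151000 = 17200 + 22400 + 60400 = 100000
EV(B) = 0.33 × 49000 + 0.03 × 17000 + 0.42 × 103000 + 0.22 × 116000 = 16170 + 510 + 43260 + 25520 = 85460
Overall = 0.25 × 100000 + 0.75 × 85460 = 25000 + 64095 = 89095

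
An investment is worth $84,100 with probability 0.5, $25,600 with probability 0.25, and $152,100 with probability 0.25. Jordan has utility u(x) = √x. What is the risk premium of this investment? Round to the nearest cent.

$6,668.75

E[u] = 0.5·√84100 + 0.25·√25600 + 0.25·√152100 = 0.5·290 + 0.25·160 + 0.25·390 = 282.5
CE = (282.5)² = 79806.25
Risk premium = EV − CE = 86475 − 79806.25 = 6668.75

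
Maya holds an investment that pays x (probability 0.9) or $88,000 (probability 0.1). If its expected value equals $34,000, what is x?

x = $28,000

0.9·x + 0.1·88000 = 34000
0.9·x = 34000 − 8800 = 25200
x = 25200 / 0.9 = 28000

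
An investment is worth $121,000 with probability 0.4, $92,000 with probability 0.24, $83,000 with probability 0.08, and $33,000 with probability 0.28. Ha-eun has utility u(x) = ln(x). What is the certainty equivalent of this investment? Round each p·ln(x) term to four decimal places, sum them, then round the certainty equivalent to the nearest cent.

E[u] = 0.4·ln(121000) + 0.24·ln(92000) + 0.08·ln(83000) + 0.28·ln(33000) = 4.6814 + 2.7431 + 0.9061 + 2.9132 = 11.2438
CE = e^11.2438 ≈ 76404.74

$76,404.74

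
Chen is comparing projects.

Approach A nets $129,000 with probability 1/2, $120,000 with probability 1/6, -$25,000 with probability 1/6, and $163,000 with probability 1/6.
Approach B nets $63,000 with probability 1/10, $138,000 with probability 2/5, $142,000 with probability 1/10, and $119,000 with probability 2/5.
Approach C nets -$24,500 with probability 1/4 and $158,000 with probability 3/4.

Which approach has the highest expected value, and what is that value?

Approach A = 1/2 × 129000 + 1/6 × 120000 + 1/6 × (-25000) + 1/6 × 163000 = 64500 + 20000 − 4166.6667 + 27166.6667 = 107500
Approach B = 1/10 × 63000 + 2/5 × 138000 + 1/10 × 142000 + 2/5 × 119000 = 6300 + 55200 + 14200 + 47600 = 123300
Approach C = 1/4 × (-24500) + 3/4 × 158000 = -6125 + 118500 = 112375

Approach B ($123,300)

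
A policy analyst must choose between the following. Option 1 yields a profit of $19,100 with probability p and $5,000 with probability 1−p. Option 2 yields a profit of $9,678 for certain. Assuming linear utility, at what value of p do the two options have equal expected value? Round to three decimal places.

p·19100 + (1−p)·5000 = 9678
14100p + 5000 = 9678
p = (9678 − 5000) / 14100

p = 0.332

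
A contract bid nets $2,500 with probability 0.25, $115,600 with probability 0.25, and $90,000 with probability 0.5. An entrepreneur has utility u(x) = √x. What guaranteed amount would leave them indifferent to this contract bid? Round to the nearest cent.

$61,256.25

E[u] = 0.25·√2500 + 0.25·√115600 + 0.5·√90000 = 0.25·50 + 0.25·340 + 0.5·300 = 247.5
CE = (247.5)² = 61256.25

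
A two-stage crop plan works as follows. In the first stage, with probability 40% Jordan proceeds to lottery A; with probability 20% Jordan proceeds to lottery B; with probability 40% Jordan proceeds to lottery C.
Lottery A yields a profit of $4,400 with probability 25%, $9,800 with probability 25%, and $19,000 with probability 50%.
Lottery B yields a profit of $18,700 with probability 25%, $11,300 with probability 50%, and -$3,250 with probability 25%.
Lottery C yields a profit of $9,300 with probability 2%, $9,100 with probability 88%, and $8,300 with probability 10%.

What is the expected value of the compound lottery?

$10,732.10

EV(A) = 0.25 × 4400 + 0.25 × 9800 + 0.5 × 19000 = 1100 + 2450 + 9500 = 13050
EV(B) = 0.25 × 18700 + 0.5 × 11300 + 0.25 × (-3250) = 4675 + 5650 − 812.5 = 9512.5
EV(C) = 0.02 × 9300 + 0.88 × 9100 + 0.1 × 8300 = 186 + 8008 + 830 = 9024
Overall = 0.4 × 13050 + 0.2 × 9512.5 + 0.4 × 9024 = 5220 + 1902.5 + 3609.6 = 10732.1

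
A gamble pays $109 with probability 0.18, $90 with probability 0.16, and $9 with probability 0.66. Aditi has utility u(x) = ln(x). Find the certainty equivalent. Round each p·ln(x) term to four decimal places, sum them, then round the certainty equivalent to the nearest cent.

E[u] = 0.18·ln(109) + 0.16·ln(90) + 0.66·ln(9) = 0.8444 + 0.7200 + 1.4502 = 3.0146
CE = e^3.0146 ≈ 20.38

$20.38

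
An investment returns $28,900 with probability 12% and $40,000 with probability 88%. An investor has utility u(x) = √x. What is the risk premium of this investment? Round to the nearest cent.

$95.04

E[u] = 0.12·√28900 + 0.88·√40000 = 0.12·170 + 0.88·200 = 196.4
CE = (196.4)² = 38572.96
Risk premium = EV − CE = 38668 − 38572.96 = 95.04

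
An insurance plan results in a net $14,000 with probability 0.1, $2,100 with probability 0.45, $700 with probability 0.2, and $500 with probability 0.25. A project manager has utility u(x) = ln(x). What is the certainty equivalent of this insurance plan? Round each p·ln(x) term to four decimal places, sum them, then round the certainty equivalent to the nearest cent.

$1,423.68

E[u] = 0.1·ln(14000) + 0.45·ln(2100) + 0.2·ln(700) + 0.25·ln(500) = 0.9547 + 3.4424 + 1.3102 + 1.5537 = 7.2610
CE = e^7.2610 ≈ 1423.68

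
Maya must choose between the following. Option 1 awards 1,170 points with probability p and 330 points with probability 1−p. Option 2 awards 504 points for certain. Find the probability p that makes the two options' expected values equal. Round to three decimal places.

p = 0.207

p·1170 + (1−p)·330 = 504
840p + 330 = 504
p = (504 − 330) / 840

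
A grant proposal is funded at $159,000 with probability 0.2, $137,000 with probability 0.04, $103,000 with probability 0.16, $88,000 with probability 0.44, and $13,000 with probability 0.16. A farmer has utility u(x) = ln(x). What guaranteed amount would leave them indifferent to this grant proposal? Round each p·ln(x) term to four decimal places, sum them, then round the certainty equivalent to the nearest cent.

$76,130.18

E[u] = 0.2·ln(159000) + 0.04·ln(137000) + 0.16·ln(103000) + 0.44·ln(88000) + 0.16·ln(13000) = 2.3953 + 0.4731 + 1.8468 + 5.0094 + 1.5156 = 11.2402
CE = e^11.2402 ≈ 76130.18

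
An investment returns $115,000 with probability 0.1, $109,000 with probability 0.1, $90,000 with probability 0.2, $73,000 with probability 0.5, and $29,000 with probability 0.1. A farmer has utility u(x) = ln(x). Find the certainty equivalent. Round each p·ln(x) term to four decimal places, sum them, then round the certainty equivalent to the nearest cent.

E[u] = 0.1·ln(115000) + 0.1·ln(109000) + 0.2·ln(90000) + 0.5·ln(73000) + 0.1·ln(29000) = 1.1653 + 1.1599 + 2.2815 + 5.5991 + 1.0275 = 11.2333
CE = e^11.2333 ≈ 75606.69

$75,606.69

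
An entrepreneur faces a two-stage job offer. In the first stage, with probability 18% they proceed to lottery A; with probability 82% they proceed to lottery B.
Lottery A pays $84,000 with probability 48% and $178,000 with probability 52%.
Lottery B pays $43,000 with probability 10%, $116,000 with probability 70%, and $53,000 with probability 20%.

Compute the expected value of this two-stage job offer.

$102,720.40

EV(A) = 0.48 × 84000 + 0.52 × 178000 = 40320 + 92560 = 132880
EV(B) = 0.1 × 43000 + 0.7 × 116000 + 0.2 × 53000 = 4300 + 81200 + 10600 = 96100
Overall = 0.18 × 132880 + 0.82 × 96100 = 23918.4 + 78802 = 102720.4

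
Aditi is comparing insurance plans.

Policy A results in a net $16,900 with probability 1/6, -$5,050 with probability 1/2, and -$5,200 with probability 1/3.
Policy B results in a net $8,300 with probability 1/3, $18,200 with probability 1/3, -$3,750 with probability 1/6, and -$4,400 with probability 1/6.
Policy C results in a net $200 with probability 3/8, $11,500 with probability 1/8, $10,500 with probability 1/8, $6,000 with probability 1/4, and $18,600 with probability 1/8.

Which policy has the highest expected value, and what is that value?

Policy A = 1/6 × 16900 + 1/2 × (-5050) + 1/3 × (-5200) = 2816.6667 − 2525 − 1733.3333 = -1441.6667
Policy B = 1/3 × 8300 + 1/3 × 18200 + 1/6 × (-3750) + 1/6 × (-4400) = 2766.6667 + 6066.6667 − 625 − 733.3333 = 7475
Policy C = 3/8 × 200 + 1/8 × 11500 + 1/8 × 10500 + 1/4 × 6000 + 1/8 × 18600 = 75 + 1437.5 + 1312.5 + 1500 + 2325 = 6650

Policy B ($7,475)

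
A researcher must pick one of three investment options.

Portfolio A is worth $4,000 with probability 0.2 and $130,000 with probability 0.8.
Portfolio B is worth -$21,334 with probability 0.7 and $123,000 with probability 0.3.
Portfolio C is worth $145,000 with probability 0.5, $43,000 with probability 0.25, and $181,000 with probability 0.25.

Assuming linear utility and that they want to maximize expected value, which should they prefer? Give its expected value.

Portfolio A = 0.2 × 4000 + 0.8 × 130000 = 800 + 104000 = 104800
Portfolio B = 0.7 × (-21334) + 0.3 × 123000 = -14933.8 + 36900 = 21966.2
Portfolio C = 0.5 × 145000 + 0.25 × 43000 + 0.25 × 181000 = 72500 + 10750 + 45250 = 128500

Portfolio C ($128,500)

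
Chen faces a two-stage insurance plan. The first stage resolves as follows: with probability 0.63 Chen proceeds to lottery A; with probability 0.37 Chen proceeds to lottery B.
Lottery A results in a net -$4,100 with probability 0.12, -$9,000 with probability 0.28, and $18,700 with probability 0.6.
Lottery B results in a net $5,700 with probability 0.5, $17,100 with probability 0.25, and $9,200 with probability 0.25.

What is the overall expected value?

EV(A) = 0.12 × (-4100) + 0.28 × (-9000) + 0.6 × 18700 = -492 − 2520 + 11220 = 8208
EV(B) = 0.5 × 5700 + 0.25 × 17100 + 0.25 × 9200 = 2850 + 4275 + 2300 = 9425
Overall = 0.63 × 8208 + 0.37 × 9425 = 5171.04 + 3487.25 = 8658.29

$8,658.29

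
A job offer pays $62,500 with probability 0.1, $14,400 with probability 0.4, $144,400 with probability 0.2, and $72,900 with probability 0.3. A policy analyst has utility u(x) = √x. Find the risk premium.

E[u] = 0.1·√62500 + 0.4·√14400 + 0.2·√144400 + 0.3·√72900 = 0.1·250 + 0.4·120 + 0.2·380 + 0.3·270 = 230
CE = (230)² = 52900
Risk premium = EV − CE = 62760 − 52900 = 9860

$9,860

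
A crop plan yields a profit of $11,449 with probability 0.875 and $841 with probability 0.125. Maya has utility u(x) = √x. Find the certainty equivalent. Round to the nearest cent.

E[u] = 0.875·√11449 + 0.125·√841 = 0.875·107 + 0.125·29 = 97.25
CE = (97.25)² = 9457.5625

$9,457.56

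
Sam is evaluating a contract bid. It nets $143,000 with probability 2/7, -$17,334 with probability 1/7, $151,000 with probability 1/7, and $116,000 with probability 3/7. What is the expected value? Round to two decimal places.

$109,666.57

EV = 2/7 × 143000 + 1/7 × (-17334) + 1/7 × 151000 + 3/7 × 116000 = 40857.1429 − 2476.2857 + 21571.4286 + 49714.2857 = 109666.5714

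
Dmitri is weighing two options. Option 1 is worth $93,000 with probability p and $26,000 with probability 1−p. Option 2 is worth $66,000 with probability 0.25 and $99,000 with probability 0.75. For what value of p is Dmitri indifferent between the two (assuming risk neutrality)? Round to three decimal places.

p = 0.966

EV(Option 2) = 0.25 × 66000 + 0.75 × 99000 = 16500 + 74250 = 90750
p·93000 + (1−p)·26000 = 90750
67000p + 26000 = 90750
p = (90750 − 26000) / 67000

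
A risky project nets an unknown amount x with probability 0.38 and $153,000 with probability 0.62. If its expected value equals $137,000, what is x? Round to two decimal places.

0.38·x + 0.62·153000 = 137000
0.38·x = 137000 − 94860 = 42140
x = 42140 / 0.38 = 110894.7368

x = $110,894.74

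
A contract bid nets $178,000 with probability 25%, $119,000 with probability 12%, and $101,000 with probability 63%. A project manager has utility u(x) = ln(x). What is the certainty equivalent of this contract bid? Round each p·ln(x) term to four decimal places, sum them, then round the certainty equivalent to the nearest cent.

$118,681.65

E[u] = 0.25·ln(178000) + 0.12·ln(119000) + 0.63·ln(101000) = 3.0224 + 1.4024 + 7.2594 = 11.6842
CE = e^11.6842 ≈ 118681.65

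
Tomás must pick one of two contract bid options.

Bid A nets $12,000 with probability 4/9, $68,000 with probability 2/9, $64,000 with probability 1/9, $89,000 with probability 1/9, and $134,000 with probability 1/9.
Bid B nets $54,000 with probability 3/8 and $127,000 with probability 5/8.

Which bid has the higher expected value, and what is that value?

Bid A = 4/9 × 12000 + 2/9 × 68000 + 1/9 × 64000 + 1/9 × 89000 + 1/9 × 134000 = 5333.3333 + 15111.1111 + 7111.1111 + 9888.8889 + 14888.8889 = 52333.3333
Bid B = 3/8 × 54000 + 5/8 × 127000 = 20250 + 79375 = 99625

Bid B ($99,625)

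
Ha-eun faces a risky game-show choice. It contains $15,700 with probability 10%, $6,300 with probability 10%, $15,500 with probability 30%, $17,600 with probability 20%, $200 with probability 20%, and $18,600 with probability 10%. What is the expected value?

EV = 0.1 × 15700 + 0.1 × 6300 + 0.3 × 15500 + 0.2 × 17600 + 0.2 × 200 + 0.1 × 18600 = 1570 + 630 + 4650 + 3520 + 40 + 1860 = 12270

$12,270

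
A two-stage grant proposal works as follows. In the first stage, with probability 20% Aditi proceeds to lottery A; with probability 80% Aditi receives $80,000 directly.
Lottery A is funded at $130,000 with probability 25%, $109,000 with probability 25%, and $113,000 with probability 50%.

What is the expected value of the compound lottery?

EV(A) = 0.25 × 130000 + 0.25 × 109000 + 0.5 × 113000 = 32500 + 27250 + 56500 = 116250
Branch B: 80000 (certain)
Overall = 0.2 × 116250 + 0.8 × 80000 = 23250 + 64000 = 87250

$87,250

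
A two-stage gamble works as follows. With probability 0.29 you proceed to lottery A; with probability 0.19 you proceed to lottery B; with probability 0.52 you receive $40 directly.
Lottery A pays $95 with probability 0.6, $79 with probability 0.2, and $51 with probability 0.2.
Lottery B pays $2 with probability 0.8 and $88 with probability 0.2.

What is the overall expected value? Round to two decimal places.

$48.52

EV(A) = 0.6 × 95 + 0.2 × 79 + 0.2 × 51 = 57 + 15.8 + 10.2 = 83
EV(B) = 0.8 × 2 + 0.2 × 88 = 1.6 + 17.6 = 19.2
Branch C: 40 (certain)
Overall = 0.29 × 83 + 0.19 × 19.2 + 0.52 × 40 = 24.07 + 3.648 + 20.8 = 48.518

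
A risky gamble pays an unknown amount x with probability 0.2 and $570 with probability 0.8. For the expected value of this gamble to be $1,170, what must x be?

0.2·x + 0.8·570 = 1170
0.2·x = 1170 − 456 = 714
x = 714 / 0.2 = 3570

x = $3,570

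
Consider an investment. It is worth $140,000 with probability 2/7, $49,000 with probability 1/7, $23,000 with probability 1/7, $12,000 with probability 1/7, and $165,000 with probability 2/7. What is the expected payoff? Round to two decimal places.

$99,142.86

EV = 2/7 × 140000 + 1/7 × 49000 + 1/7 × 23000 + 1/7 × 12000 + 2/7 × 165000 = 40000 + 7000 + 3285.7143 + 1714.2857 + 47142.8571 = 99142.8571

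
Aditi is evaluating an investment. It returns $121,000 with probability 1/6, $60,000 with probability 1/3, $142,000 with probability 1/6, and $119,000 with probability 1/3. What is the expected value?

EV = 1/6 × 121000 + 1/3 × 60000 + 1/6 × 142000 + 1/3 × 119000 = 20166.6667 + 20000 + 23666.6667 + 39666.6667 = 103500

$103,500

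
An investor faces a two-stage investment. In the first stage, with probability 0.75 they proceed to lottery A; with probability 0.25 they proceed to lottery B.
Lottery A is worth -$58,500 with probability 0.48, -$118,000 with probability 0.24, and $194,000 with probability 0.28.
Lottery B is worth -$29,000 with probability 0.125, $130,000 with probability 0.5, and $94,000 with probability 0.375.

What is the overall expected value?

EV(A) = 0.48 × (-58500) + 0.24 × (-118000) + 0.28 × 194000 = -28080 − 28320 + 54320 = -2080
EV(B) = 0.125 × (-29000) + 0.5 × 130000 + 0.375 × 94000 = -3625 + 65000 + 35250 = 96625
Overall = 0.75 × (-2080) + 0.25 × 96625 = -1560 + 24156.25 = 22596.25

$22,596.25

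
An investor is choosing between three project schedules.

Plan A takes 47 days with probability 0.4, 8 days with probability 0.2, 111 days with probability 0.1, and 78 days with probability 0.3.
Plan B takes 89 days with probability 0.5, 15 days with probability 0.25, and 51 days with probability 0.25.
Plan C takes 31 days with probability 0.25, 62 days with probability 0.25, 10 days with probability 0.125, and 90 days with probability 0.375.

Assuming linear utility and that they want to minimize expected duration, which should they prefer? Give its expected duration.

Plan A = 0.4 × 47 + 0.2 × 8 + 0.1 × 111 + 0.3 × 78 = 18.8 + 1.6 + 11.1 + 23.4 = 54.9
Plan B = 0.5 × 89 + 0.25 × 15 + 0.25 × 51 = 44.5 + 3.75 + 12.75 = 61
Plan C = 0.25 × 31 + 0.25 × 62 + 0.125 × 10 + 0.375 × 90 = 7.75 + 15.5 + 1.25 + 33.75 = 58.25

Plan A (54.9 days)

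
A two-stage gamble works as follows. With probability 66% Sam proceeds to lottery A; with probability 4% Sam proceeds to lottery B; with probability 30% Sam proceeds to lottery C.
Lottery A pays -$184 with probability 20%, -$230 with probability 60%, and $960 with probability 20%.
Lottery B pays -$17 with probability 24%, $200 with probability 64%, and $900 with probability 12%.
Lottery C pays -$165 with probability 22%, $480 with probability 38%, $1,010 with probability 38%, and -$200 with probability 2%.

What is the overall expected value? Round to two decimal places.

EV(A) = 0.2 × (-184) + 0.6 × (-230) + 0.2 × 960 = -36.8 − 138 + 192 = 17.2
EV(B) = 0.24 × (-17) + 0.64 × 200 + 0.12 × 900 = -4.08 + 128 + 108 = 231.92
EV(C) = 0.22 × (-165) + 0.38 × 480 + 0.38 × 1010 + 0.02 × (-200) = -36.3 + 182.4 + 383.8 − 4 = 525.9
Overall = 0.66 × 17.2 + 0.04 × 231.92 + 0.3 × 525.9 = 11.352 + 9.2768 + 157.77 = 178.3988

$178.40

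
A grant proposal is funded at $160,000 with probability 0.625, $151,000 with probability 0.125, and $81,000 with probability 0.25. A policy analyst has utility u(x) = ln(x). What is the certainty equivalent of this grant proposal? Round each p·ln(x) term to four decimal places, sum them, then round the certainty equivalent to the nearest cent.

$133,987.26

E[u] = 0.625·ln(160000) + 0.125·ln(151000) + 0.25·ln(81000) = 7.4893 + 1.4906 + 2.8256 = 11.8055
CE = e^11.8055 ≈ 133987.26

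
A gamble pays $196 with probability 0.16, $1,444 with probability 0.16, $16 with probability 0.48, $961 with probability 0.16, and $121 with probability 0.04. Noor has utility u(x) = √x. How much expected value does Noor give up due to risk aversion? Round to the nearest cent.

E[u] = 0.16·√196 + 0.16·√1444 + 0.48·√16 + 0.16·√961 + 0.04·√121 = 0.16·14 + 0.16·38 + 0.48·4 + 0.16·31 + 0.04·11 = 15.64
CE = (15.64)² = 244.6096
Risk premium = EV − CE = 428.68 − 244.6096 = 184.0704

$184.07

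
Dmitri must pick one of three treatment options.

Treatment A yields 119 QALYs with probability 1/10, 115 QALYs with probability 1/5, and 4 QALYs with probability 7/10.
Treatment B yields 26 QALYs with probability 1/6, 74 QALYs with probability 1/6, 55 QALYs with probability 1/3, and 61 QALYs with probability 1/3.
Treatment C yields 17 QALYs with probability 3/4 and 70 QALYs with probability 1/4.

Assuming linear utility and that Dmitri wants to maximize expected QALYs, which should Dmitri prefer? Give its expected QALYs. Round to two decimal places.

Treatment B (55.33 QALYs)

Treatment A = 1/10 × 119 + 1/5 × 115 + 7/10 × 4 = 11.9 + 23 + 2.8 = 37.7
Treatment B = 1/6 × 26 + 1/6 × 74 + 1/3 × 55 + 1/3 × 61 = 4.3333 + 12.3333 + 18.3333 + 20.3333 = 55.3333
Treatment C = 3/4 × 17 + 1/4 × 70 = 12.75 + 17.5 = 30.25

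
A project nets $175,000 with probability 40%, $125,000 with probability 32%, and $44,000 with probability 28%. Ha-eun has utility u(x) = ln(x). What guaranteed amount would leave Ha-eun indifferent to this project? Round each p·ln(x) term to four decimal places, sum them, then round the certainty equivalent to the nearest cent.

E[u] = 0.4·ln(175000) + 0.32·ln(125000) + 0.28·ln(44000) = 4.8290 + 3.7555 + 2.9937 = 11.5782
CE = e^11.5782 ≈ 106745.20

$106,745.20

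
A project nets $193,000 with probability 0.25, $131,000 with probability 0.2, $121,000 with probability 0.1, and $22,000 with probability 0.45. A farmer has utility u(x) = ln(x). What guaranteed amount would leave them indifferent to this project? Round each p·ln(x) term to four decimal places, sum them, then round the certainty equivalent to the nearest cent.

$64,157.74

E[u] = 0.25·ln(193000) + 0.2·ln(131000) + 0.1·ln(121000) + 0.45·ln(22000) = 3.0426 + 2.3566 + 1.1704 + 4.4995 = 11.0691
CE = e^11.0691 ≈ 64157.74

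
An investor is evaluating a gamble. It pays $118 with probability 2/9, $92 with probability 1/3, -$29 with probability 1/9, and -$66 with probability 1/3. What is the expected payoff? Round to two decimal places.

$31.67

EV = 2/9 × 118 + 1/3 × 92 + 1/9 × (-29) + 1/3 × (-66) = 26.2222 + 30.6667 − 3.2222 − 22 = 31.6667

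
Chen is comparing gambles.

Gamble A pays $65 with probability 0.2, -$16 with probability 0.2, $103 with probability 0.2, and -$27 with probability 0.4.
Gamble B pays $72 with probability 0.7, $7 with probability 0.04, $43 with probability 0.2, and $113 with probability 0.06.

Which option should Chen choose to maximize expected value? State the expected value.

Gamble B ($66.06)

Gamble A = 0.2 × 65 + 0.2 × (-16) + 0.2 × 103 + 0.4 × (-27) = 13 − 3.2 + 20.6 − 10.8 = 19.6
Gamble B = 0.7 × 72 + 0.04 × 7 + 0.2 × 43 + 0.06 × 113 = 50.4 + 0.28 + 8.6 + 6.78 = 66.06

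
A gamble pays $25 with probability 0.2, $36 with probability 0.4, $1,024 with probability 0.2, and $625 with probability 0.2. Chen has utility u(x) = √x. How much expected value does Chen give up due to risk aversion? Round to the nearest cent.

$130.16

E[u] = 0.2·√25 + 0.4·√36 + 0.2·√1024 + 0.2·√625 = 0.2·5 + 0.4·6 + 0.2·32 + 0.2·25 = 14.8
CE = (14.8)² = 219.04
Risk premium = EV − CE = 349.2 − 219.04 = 130.16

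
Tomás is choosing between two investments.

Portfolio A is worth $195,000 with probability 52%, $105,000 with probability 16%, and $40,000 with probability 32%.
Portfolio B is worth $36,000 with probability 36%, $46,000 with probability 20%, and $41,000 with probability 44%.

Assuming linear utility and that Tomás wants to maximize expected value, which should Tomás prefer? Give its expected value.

Portfolio A ($131,000)

Portfolio A = 0.52 × 195000 + 0.16 × 105000 + 0.32 × 40000 = 101400 + 16800 + 12800 = 131000
Portfolio B = 0.36 × 36000 + 0.2 × 46000 + 0.44 × 41000 = 12960 + 9200 + 18040 = 40200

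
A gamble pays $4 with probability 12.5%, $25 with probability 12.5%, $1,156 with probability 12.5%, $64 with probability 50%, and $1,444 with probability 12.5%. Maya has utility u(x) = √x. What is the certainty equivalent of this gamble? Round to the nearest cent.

E[u] = 0.125·√4 + 0.125·√25 + 0.125·√1156 + 0.5·√64 + 0.125·√1444 = 0.125·2 + 0.125·5 + 0.125·34 + 0.5·8 + 0.125·38 = 13.875
CE = (13.875)² = 192.515625

$192.52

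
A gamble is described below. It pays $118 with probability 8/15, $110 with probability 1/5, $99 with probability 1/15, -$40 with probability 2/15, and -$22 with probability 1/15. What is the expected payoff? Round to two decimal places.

EV = 8/15 × 118 + 1/5 × 110 + 1/15 × 99 + 2/15 × (-40) + 1/15 × (-22) = 62.9333 + 22 + 6.6 − 5.3333 − 1.4667 = 84.7333

$84.73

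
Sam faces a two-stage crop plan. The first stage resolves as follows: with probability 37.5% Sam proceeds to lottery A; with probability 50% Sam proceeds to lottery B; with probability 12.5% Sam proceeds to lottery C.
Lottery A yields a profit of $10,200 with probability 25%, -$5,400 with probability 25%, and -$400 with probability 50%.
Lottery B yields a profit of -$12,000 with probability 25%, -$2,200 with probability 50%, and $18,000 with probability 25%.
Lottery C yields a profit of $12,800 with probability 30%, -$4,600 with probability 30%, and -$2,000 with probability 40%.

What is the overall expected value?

$782.50

EV(A) = 0.25 × 10200 + 0.25 × (-5400) + 0.5 × (-400) = 2550 − 1350 − 200 = 1000
EV(B) = 0.25 × (-12000) + 0.5 × (-2200) + 0.25 × 18000 = -3000 − 1100 + 4500 = 400
EV(C) = 0.3 × 12800 + 0.3 × (-4600) + 0.4 × (-2000) = 3840 − 1380 − 800 = 1660
Overall = 0.375 × 1000 + 0.5 × 400 + 0.125 × 1660 = 375 + 200 + 207.5 = 782.5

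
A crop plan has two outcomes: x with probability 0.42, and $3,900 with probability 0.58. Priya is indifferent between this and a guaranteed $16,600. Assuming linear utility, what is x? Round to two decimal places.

x = $34,138.10

0.42·x + 0.58·3900 = 16600
0.42·x = 16600 − 2262 = 14338
x = 14338 / 0.42 = 34138.0952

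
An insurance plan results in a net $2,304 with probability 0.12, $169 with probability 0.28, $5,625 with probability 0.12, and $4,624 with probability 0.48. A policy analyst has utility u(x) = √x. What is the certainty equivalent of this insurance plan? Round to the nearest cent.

$2,605.08

E[u] = 0.12·√2304 + 0.28·√169 + 0.12·√5625 + 0.48·√4624 = 0.12·48 + 0.28·13 + 0.12·75 + 0.48·68 = 51.04
CE = (51.04)² = 2605.0816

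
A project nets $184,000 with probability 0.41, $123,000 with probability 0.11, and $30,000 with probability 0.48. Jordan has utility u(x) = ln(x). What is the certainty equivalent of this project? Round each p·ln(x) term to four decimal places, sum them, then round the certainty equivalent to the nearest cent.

$73,703.09

E[u] = 0.41·ln(184000) + 0.11·ln(123000) + 0.48·ln(30000) = 4.9703 + 1.2892 + 4.9483 = 11.2078
CE = e^11.2078 ≈ 73703.09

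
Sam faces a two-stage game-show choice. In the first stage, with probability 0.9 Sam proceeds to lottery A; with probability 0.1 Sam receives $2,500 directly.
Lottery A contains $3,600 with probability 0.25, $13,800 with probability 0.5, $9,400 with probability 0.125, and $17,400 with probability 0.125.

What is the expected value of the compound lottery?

$10,285

EV(A) = 0.25 × 3600 + 0.5 × 13800 + 0.125 × 9400 + 0.125 × 17400 = 900 + 6900 + 1175 + 2175 = 11150
Branch B: 2500 (certain)
Overall = 0.9 × 11150 + 0.1 × 2500 = 10035 + 250 = 10285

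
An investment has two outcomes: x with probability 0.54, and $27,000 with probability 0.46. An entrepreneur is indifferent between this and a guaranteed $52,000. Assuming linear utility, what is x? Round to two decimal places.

x = $73,296.30

0.54·x + 0.46·27000 = 52000
0.54·x = 52000 − 12420 = 39580
x = 39580 / 0.54 = 73296.2963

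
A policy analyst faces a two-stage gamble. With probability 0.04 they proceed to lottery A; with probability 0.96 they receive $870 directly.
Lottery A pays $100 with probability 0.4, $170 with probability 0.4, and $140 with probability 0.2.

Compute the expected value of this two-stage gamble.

$840.64

EV(A) = 0.4 × 100 + 0.4 × 170 + 0.2 × 140 = 40 + 68 + 28 = 136
Branch B: 870 (certain)
Overall = 0.04 × 136 + 0.96 × 870 = 5.44 + 835.2 = 840.64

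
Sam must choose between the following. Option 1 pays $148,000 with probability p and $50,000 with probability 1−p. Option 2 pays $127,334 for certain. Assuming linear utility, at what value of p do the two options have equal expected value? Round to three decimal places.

p = 0.789

p·148000 + (1−p)·50000 = 127334
98000p + 50000 = 127334
p = (127334 − 50000) / 98000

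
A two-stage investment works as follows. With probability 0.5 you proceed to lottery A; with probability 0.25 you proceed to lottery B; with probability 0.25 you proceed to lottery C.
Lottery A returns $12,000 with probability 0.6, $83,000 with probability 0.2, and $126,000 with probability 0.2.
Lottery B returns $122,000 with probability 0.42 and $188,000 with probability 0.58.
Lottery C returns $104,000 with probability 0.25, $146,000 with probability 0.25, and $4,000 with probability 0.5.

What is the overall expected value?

$80,695

EV(A) = 0.6 × 12000 + 0.2 × 83000 + 0.2 × 126000 = 7200 + 16600 + 25200 = 49000
EV(B) = 0.42 × 122000 + 0.58 × 188000 = 51240 + 109040 = 160280
EV(C) = 0.25 × 104000 + 0.25 × 146000 + 0.5 × 4000 = 26000 + 36500 + 2000 = 64500
Overall = 0.5 × 49000 + 0.25 × 160280 + 0.25 × 64500 = 24500 + 40070 + 16125 = 80695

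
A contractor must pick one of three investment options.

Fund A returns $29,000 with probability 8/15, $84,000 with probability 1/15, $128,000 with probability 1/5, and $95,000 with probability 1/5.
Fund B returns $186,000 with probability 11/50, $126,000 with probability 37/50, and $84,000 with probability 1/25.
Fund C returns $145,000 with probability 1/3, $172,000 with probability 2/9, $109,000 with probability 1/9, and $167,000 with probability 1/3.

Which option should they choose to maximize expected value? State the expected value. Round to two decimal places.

Fund C ($154,333.33)

Fund A = 8/15 × 29000 + 1/15 × 84000 + 1/5 × 128000 + 1/5 × 95000 = 15466.6667 + 5600 + 25600 + 19000 = 65666.6667
Fund B = 11/50 × 186000 + 37/50 × 126000 + 1/25 × 84000 = 40920 + 93240 + 3360 = 137520
Fund C = 1/3 × 145000 + 2/9 × 172000 + 1/9 × 109000 + 1/3 × 167000 = 48333.3333 + 38222.2222 + 12111.1111 + 55666.6667 = 154333.3333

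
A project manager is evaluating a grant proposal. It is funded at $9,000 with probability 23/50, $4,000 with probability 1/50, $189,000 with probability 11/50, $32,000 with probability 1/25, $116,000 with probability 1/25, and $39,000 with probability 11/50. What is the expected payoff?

EV = 23/50 × 9000 + 1/50 × 4000 + 11/50 × 189000 + 1/25 × 32000 + 1/25 × 116000 + 11/50 × 39000 = 4140 + 80 + 41580 + 1280 + 4640 + 8580 = 60300

$60,300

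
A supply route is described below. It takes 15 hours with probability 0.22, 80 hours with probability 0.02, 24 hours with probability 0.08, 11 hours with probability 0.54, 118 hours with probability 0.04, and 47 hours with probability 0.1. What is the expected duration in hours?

EV = 0.22 × 15 + 0.02 × 80 + 0.08 × 24 + 0.54 × 11 + 0.04 × 118 + 0.1 × 47 = 3.3 + 1.6 + 1.92 + 5.94 + 4.72 + 4.7 = 22.18

22.18 hours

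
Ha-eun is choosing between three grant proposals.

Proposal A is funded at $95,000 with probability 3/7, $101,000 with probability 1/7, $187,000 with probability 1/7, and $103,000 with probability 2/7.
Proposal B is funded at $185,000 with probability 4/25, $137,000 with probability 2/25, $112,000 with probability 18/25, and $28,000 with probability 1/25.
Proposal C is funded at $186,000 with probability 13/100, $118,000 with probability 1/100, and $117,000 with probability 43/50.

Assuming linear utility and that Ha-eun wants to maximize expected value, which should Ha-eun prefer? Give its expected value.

Proposal A = 3/7 × 95000 + 1/7 × 101000 + 1/7 × 187000 + 2/7 × 103000 = 40714.2857 + 14428.5714 + 26714.2857 + 29428.5714 = 111285.7143
Proposal B = 4/25 × 185000 + 2/25 × 137000 + 18/25 × 112000 + 1/25 × 28000 = 29600 + 10960 + 80640 + 1120 = 122320
Proposal C = 13/100 × 186000 + 1/100 × 118000 + 43/50 × 117000 = 24180 + 1180 + 100620 = 125980

Proposal C ($125,980)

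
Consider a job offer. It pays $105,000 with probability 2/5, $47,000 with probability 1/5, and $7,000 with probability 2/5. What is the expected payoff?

$54,200

EV = 2/5 × 105000 + 1/5 × 47000 + 2/5 × 7000 = 42000 + 9400 + 2800 = 54200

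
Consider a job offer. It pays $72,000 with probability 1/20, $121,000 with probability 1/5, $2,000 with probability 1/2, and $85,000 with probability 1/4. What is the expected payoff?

$50,050

EV = 1/20 × 72000 + 1/5 × 121000 + 1/2 × 2000 + 1/4 × 85000 = 3600 + 24200 + 1000 + 21250 = 50050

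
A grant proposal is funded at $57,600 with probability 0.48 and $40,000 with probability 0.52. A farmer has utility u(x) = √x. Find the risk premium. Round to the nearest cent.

E[u] = 0.48·√57600 + 0.52·√40000 = 0.48·240 + 0.52·200 = 219.2
CE = (219.2)² = 48048.64
Risk premium = EV − CE = 48448 − 48048.64 = 399.36

$399.36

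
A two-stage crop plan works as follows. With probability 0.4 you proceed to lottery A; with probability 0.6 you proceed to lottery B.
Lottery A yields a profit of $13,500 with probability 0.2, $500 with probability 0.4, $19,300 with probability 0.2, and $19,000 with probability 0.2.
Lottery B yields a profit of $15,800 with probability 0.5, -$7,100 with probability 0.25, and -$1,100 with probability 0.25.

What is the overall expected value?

EV(A) = 0.2 × 13500 + 0.4 × 500 + 0.2 × 19300 + 0.2 × 19000 = 2700 + 200 + 3860 + 3800 = 10560
EV(B) = 0.5 × 15800 + 0.25 × (-7100) + 0.25 × (-1100) = 7900 − 1775 − 275 = 5850
Overall = 0.4 × 10560 + 0.6 × 5850 = 4224 + 3510 = 7734

$7,734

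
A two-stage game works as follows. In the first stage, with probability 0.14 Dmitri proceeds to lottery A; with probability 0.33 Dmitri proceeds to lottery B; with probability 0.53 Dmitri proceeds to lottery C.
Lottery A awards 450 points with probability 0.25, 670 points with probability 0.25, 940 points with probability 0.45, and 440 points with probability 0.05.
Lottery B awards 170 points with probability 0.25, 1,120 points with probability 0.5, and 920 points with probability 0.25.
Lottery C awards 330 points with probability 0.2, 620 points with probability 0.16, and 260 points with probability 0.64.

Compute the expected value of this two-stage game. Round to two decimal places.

EV(A) = 0.25 × 450 + 0.25 × 670 + 0.45 × 940 + 0.05 × 440 = 112.5 + 167.5 + 423 + 22 = 725
EV(B) = 0.25 × 170 + 0.5 × 1120 + 0.25 × 920 = 42.5 + 560 + 230 = 832.5
EV(C) = 0.2 × 330 + 0.16 × 620 + 0.64 × 260 = 66 + 99.2 + 166.4 = 331.6
Overall = 0.14 × 725 + 0.33 × 832.5 + 0.53 × 331.6 = 101.5 + 274.725 + 175.748 = 551.973

551.97 points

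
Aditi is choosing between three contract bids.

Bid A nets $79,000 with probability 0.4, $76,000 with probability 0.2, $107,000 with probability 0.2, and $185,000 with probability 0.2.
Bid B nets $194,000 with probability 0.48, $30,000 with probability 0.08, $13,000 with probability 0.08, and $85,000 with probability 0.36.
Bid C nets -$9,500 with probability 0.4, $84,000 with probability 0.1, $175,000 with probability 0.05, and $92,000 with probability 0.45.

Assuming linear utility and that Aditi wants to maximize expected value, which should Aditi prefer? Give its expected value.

Bid A = 0.4 × 79000 + 0.2 × 76000 + 0.2 × 107000 + 0.2 × 185000 = 31600 + 15200 + 21400 + 37000 = 105200
Bid B = 0.48 × 194000 + 0.08 × 30000 + 0.08 × 13000 + 0.36 × 85000 = 93120 + 2400 + 1040 + 30600 = 127160
Bid C = 0.4 × (-9500) + 0.1 × 84000 + 0.05 × 175000 + 0.45 × 92000 = -3800 + 8400 + 8750 + 41400 = 54750

Bid B ($127,160)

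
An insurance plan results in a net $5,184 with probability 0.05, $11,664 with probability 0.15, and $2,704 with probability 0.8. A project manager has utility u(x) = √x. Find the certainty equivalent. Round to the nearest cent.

$3,769.96

E[u] = 0.05·√5184 + 0.15·√11664 + 0.8·√2704 = 0.05·72 + 0.15·108 + 0.8·52 = 61.4
CE = (61.4)² = 3769.96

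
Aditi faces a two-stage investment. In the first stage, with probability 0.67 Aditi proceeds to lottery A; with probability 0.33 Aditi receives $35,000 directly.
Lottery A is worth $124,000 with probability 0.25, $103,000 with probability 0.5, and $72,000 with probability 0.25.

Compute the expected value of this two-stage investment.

$78,885

EV(A) = 0.25 × 124000 + 0.5 × 103000 + 0.25 × 72000 = 31000 + 51500 + 18000 = 100500
Branch B: 35000 (certain)
Overall = 0.67 × 100500 + 0.33 × 35000 = 67335 + 11550 = 78885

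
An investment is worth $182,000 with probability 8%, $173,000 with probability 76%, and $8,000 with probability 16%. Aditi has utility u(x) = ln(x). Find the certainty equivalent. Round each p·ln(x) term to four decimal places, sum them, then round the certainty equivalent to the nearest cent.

$106,223.43

E[u] = 0.08·ln(182000) + 0.76·ln(173000) + 0.16·ln(8000) = 0.9689 + 9.1664 + 1.4380 = 11.5733
CE = e^11.5733 ≈ 106223.43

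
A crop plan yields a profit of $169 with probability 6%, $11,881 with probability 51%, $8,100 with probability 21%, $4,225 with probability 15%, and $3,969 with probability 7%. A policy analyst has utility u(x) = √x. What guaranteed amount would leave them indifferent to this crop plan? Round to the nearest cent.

$7,997.72

E[u] = 0.06·√169 + 0.51·√11881 + 0.21·√8100 + 0.15·√4225 + 0.07·√3969 = 0.06·13 + 0.51·109 + 0.21·90 + 0.15·65 + 0.07·63 = 89.43
CE = (89.43)² = 7997.7249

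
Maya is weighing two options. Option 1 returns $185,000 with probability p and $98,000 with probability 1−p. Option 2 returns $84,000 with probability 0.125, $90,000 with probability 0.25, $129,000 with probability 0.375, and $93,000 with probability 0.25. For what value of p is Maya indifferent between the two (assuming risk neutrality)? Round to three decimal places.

EV(Option 2) = 0.125 × 84000 + 0.25 × 90000 + 0.375 × 129000 + 0.25 × 93000 = 10500 + 22500 + 48375 + 23250 = 104625
p·185000 + (1−p)·98000 = 104625
87000p + 98000 = 104625
p = (104625 − 98000) / 87000

p = 0.076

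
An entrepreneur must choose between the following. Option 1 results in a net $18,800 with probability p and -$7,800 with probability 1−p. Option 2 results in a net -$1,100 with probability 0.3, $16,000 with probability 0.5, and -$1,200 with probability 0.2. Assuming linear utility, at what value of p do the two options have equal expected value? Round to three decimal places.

EV(Option 2) = 0.3 × (-1100) + 0.5 × 16000 + 0.2 × (-1200) = -330 + 8000 − 240 = 7430
p·18800 + (1−p)·(-7800) = 7430
26600p − 7800 = 7430
p = (7430 + 7800) / 26600

p = 0.573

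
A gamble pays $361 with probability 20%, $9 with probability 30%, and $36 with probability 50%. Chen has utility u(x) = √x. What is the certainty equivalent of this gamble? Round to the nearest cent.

$59.29

E[u] = 0.2·√361 + 0.3·√9 + 0.5·√36 = 0.2·19 + 0.3·3 + 0.5·6 = 7.7
CE = (7.7)² = 59.29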